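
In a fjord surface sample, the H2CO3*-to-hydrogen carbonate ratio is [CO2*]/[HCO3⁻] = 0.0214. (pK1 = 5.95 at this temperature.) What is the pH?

From K1 = [H⁺][HCO3⁻]/[CO2*]:  pH = pK1 − log₁₀([CO2*]/[HCO3⁻])
log₁₀(0.0214) = -1.670
pH = 5.95 − (-1.670) = 7.62

pH = 7.62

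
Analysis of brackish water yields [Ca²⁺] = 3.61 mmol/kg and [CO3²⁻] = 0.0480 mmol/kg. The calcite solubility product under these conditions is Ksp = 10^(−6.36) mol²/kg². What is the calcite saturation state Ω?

Ω = 0.397

Ksp = 10^(−6.36) = 4.365×10^-7
Ω = [Ca²⁺][CO3²⁻]/Ksp = (3.61×10^-3)(0.0480×10^-3) / 4.365×10^-7 = 0.397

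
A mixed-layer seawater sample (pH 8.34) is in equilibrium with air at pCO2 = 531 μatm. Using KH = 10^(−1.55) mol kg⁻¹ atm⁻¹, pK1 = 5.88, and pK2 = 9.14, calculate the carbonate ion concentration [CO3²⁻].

[CO3²⁻] = 0.684 mmol/kg

[CO2*] = KH · pCO2 = 10^(−1.55) × 531×10^-6 = 1.497×10^-5 mol/kg
α₀ = 1/(1 + K1/[H⁺] + K1K2/[H⁺]²) = 1/(1 + 10^+2.46 + 10^+1.66) = 0.002984
DIC = [CO2*]/α₀ = 1.497×10^-5 / 0.002984 = 5.015 mmol/kg
[CO3²⁻] = α₂·DIC; α₂ = 0.1364, so [CO3²⁻] = 0.1364 × 5.015 = 0.684 mmol/kg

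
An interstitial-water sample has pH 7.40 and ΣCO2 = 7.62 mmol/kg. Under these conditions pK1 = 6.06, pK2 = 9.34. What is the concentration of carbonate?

α₂ = 1 / (1 + [H⁺]/K2 + [H⁺]²/(K1K2)) = 1 / (1 + 10^+1.94 + 10^+0.60)
   = 1 / (1 + 87.096 + 3.9811) = 1/92.077 = 0.01086
[CO3²⁻] = α₂ × DIC = 0.01086 × 7.62 = 0.0828 mmol/kg

[CO3²⁻] = 0.0828 mmol/kg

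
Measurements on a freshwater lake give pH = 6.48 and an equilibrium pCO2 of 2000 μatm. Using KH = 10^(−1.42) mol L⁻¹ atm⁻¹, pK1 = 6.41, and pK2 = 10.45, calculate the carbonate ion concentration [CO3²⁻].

[CO3²⁻] = 0.00957 μmol/L

[CO2*] = KH · pCO2 = 10^(−1.42) × 2000×10^-6 = 7.604×10^-5 mol/L
α₀ = 1/(1 + K1/[H⁺] + K1K2/[H⁺]²) = 1/(1 + 10^+0.07 + 10^-3.90) = 0.4598
DIC = [CO2*]/α₀ = 7.604×10^-5 / 0.4598 = 0.1654 mmol/L
[CO3²⁻] = α₂·DIC; α₂ = 5.788×10^-5, so [CO3²⁻] = 5.788×10^-5 × 0.1654 = 9.57×10^-6 mmol/L = 0.00957 μmol/L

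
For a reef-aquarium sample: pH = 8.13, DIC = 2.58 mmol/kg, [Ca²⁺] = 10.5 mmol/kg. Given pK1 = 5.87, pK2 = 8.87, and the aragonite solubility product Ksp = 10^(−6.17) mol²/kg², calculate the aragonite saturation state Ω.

α₂ = 1 / (1 + [H⁺]/K2 + [H⁺]²/(K1K2)) = 1 / (1 + 10^+0.74 + 10^-1.52)
   = 1 / (1 + 5.4954 + 0.030200) = 1/6.5256 = 0.1532
[CO3²⁻] = α₂ × DIC = 0.1532 × 2.58 = 0.3954 mmol/kg
Ksp = 10^(−6.17) = 6.761×10^-7
Ω = [Ca²⁺][CO3²⁻]/Ksp = (10.5×10^-3)(3.954×10^-4) / 6.761×10^-7 = 6.14

Ω = 6.14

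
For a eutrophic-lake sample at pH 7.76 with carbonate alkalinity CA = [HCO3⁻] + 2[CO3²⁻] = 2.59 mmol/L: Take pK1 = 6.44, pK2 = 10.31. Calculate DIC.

CA = [HCO3⁻] + 2[CO3²⁻] = (α₁ + 2α₂)·DIC
At pH 7.76: [H⁺]/K1 = 10^-1.32 = 0.047863, K2/[H⁺] = 10^-2.55 = 0.0028184
α₁ = 1/(1 + 0.047863 + 0.0028184) = 1/1.0507 = 0.9518; α₂ = α₁·K2/[H⁺] = 0.002682
α₁ + 2α₂ = 0.9571
DIC = CA / (α₁ + 2α₂) = 2.59 / 0.9571 = 2.71 mmol/L

DIC = 2.71 mmol/L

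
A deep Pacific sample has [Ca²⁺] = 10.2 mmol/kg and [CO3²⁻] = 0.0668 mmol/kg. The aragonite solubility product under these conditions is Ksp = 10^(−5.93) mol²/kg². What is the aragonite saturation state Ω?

Ω = 0.580

Ksp = 10^(−5.93) = 1.175×10^-6
Ω = [Ca²⁺][CO3²⁻]/Ksp = (10.2×10^-3)(0.0668×10^-3) / 1.175×10^-6 = 0.580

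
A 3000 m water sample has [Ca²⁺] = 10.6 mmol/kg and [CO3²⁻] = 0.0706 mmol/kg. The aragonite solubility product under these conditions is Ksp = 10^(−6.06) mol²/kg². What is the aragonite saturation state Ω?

Ω = 0.859

Ksp = 10^(−6.06) = 8.710×10^-7
Ω = [Ca²⁺][CO3²⁻]/Ksp = (10.6×10^-3)(0.0706×10^-3) / 8.710×10^-7 = 0.859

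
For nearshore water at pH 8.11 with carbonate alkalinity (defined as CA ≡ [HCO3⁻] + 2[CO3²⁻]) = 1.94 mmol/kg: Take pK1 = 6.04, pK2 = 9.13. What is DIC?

DIC = 1.80 mmol/kg

CA = [HCO3⁻] + 2[CO3²⁻] = (α₁ + 2α₂)·DIC
At pH 8.11: [H⁺]/K1 = 10^-2.07 = 0.0085114, K2/[H⁺] = 10^-1.02 = 0.095499
α₁ = 1/(1 + 0.0085114 + 0.095499) = 1/1.1040 = 0.9058; α₂ = α₁·K2/[H⁺] = 0.08650
α₁ + 2α₂ = 1.0788
DIC = CA / (α₁ + 2α₂) = 1.94 / 1.0788 = 1.80 mmol/kg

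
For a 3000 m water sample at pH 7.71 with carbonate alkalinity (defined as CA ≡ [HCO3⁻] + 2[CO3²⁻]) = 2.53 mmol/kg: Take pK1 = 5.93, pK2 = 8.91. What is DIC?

DIC = 2.43 mmol/kg

CA = [HCO3⁻] + 2[CO3²⁻] = (α₁ + 2α₂)·DIC
At pH 7.71: [H⁺]/K1 = 10^-1.78 = 0.016596, K2/[H⁺] = 10^-1.20 = 0.063096
α₁ = 1/(1 + 0.016596 + 0.063096) = 1/1.0797 = 0.9262; α₂ = α₁·K2/[H⁺] = 0.05844
α₁ + 2α₂ = 1.0431
DIC = CA / (α₁ + 2α₂) = 2.53 / 1.0431 = 2.43 mmol/kg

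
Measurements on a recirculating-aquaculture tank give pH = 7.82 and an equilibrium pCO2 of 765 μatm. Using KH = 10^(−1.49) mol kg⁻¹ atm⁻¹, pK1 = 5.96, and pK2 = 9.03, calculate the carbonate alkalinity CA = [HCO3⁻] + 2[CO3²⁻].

[CO2*] = KH · pCO2 = 10^(−1.49) × 765×10^-6 = 2.475×10^-5 mol/kg
α₀ = 1/(1 + K1/[H⁺] + K1K2/[H⁺]²) = 1/(1 + 10^+1.86 + 10^+0.65) = 0.01284
DIC = [CO2*]/α₀ = 2.475×10^-5 / 0.01284 = 1.929 mmol/kg
CA = (α₁ + 2α₂)·DIC = (0.9298 + 2×0.05733) × 1.929 = 2.01 mmol/kg

CA = 2.01 mmol/kg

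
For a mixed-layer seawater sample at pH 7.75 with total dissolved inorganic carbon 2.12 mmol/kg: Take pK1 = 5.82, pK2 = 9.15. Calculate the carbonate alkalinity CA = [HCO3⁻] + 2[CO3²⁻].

CA = [HCO3⁻] + 2[CO3²⁻] = (α₁ + 2α₂)·DIC
At pH 7.75: [H⁺]/K1 = 10^-1.93 = 0.011749, K2/[H⁺] = 10^-1.40 = 0.039811
α₁ = 1/(1 + 0.011749 + 0.039811) = 1/1.0516 = 0.9510; α₂ = α₁·K2/[H⁺] = 0.03786
α₁ + 2α₂ = 1.0267
CA = 1.0267 × 2.12 = 2.18 mmol/kg

CA = 2.18 mmol/kg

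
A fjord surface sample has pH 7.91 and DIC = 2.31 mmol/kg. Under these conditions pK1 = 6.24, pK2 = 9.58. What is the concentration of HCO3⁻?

[HCO3⁻] = 2.22 mmol/kg

α₁ = 1 / (1 + [H⁺]/K1 + K2/[H⁺]) = 1 / (1 + 10^-1.67 + 10^-1.67)
   = 1 / (1 + 0.021380 + 0.021380) = 1/1.0428 = 0.9590
[HCO3⁻] = α₁ × DIC = 0.9590 × 2.31 = 2.22 mmol/kg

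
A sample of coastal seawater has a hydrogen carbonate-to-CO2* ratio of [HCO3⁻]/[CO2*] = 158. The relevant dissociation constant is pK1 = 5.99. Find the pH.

pH = 8.19

From K1 = [H⁺][HCO3⁻]/[CO2*]:  pH = pK1 + log₁₀([HCO3⁻]/[CO2*])
log₁₀(158) = +2.199
pH = 5.99 + (+2.199) = 8.19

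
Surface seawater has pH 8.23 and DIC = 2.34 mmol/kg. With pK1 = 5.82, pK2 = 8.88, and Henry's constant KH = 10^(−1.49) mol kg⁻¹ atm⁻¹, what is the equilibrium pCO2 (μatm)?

α₀ = 1 / (1 + K1/[H⁺] + K1K2/[H⁺]²) = 1 / (1 + 10^+2.41 + 10^+1.76)
   = 1 / (1 + 257.04 + 57.544) = 1/315.58 = 0.003169
[CO2*] = α₀ × DIC = 0.003169 × 2.34 = 0.007415 mmol/kg = 7.415 μmol/kg
pCO2 = [CO2*]/KH = 7.415×10^-6 / 3.236×10^-2 = 229 μatm

pCO2 = 229 μatm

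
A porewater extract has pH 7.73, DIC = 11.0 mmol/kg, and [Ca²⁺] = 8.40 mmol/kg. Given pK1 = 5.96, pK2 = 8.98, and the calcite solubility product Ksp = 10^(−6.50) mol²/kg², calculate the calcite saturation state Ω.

Ω = 15.3

α₂ = 1 / (1 + [H⁺]/K2 + [H⁺]²/(K1K2)) = 1 / (1 + 10^+1.25 + 10^-0.52)
   = 1 / (1 + 17.783 + 0.30200) = 1/19.085 = 0.05240
[CO3²⁻] = α₂ × DIC = 0.05240 × 11.0 = 0.5764 mmol/kg
Ksp = 10^(−6.50) = 3.162×10^-7
Ω = [Ca²⁺][CO3²⁻]/Ksp = (8.40×10^-3)(5.764×10^-4) / 3.162×10^-7 = 15.3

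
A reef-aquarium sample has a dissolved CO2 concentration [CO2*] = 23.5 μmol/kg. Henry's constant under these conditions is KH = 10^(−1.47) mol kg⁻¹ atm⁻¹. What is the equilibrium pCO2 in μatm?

pCO2 = 694 μatm

KH = 10^(−1.47) = 3.388×10^-2 mol kg⁻¹ atm⁻¹
pCO2 = [CO2*]/KH = 23.5×10^-6 / 3.388×10^-2 = 6.94×10^-4 atm = 694 μatm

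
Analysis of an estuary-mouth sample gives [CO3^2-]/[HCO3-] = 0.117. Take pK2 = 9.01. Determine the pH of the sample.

From K2 = [H⁺][CO3^2-]/[HCO3-]:  pH = pK2 + log₁₀([CO3^2-]/[HCO3-])
log₁₀(0.117) = -0.932
pH = 9.01 + (-0.932) = 8.08

pH = 8.08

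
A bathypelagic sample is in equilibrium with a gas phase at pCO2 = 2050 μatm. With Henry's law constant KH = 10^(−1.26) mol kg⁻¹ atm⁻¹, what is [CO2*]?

[CO2*] = 113 μmol/kg

KH = 10^(−1.26) = 5.495×10^-2 mol kg⁻¹ atm⁻¹
[CO2*] = KH · pCO2 = 5.495×10^-2 × 2050×10^-6 atm = 1.13×10^-4 mol/kg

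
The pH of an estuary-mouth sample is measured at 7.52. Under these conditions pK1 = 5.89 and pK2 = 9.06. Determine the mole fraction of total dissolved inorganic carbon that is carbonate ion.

α₂ = 0.0274

α₂ = 1 / (1 + [H⁺]/K2 + [H⁺]²/(K1K2)) = 1 / (1 + 10^+1.54 + 10^-0.09)
   = 1 / (1 + 34.674 + 0.81283) = 1/36.487 = 0.02741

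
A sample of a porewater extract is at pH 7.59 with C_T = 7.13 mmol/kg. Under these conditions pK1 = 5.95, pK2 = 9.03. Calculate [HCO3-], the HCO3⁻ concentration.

α₁ = 1 / (1 + [H⁺]/K1 + K2/[H⁺]) = 1 / (1 + 10^-1.64 + 10^-1.44)
   = 1 / (1 + 0.022909 + 0.036308) = 1/1.0592 = 0.9441
[HCO3⁻] = α₁ × DIC = 0.9441 × 7.13 = 6.73 mmol/kg

[HCO3⁻] = 6.73 mmol/kg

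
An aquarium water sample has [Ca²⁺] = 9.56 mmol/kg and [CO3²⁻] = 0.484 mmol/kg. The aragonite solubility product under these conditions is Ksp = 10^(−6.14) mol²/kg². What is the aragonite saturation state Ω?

Ksp = 10^(−6.14) = 7.244×10^-7
Ω = [Ca²⁺][CO3²⁻]/Ksp = (9.56×10^-3)(0.484×10^-3) / 7.244×10^-7 = 6.39

Ω = 6.39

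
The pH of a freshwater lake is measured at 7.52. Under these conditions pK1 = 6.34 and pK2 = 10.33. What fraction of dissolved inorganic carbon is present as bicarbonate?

α₁ = 1 / (1 + [H⁺]/K1 + K2/[H⁺]) = 1 / (1 + 10^-1.18 + 10^-2.81)
   = 1 / (1 + 0.066069 + 0.0015488) = 1/1.0676 = 0.9367

α₁ = 0.937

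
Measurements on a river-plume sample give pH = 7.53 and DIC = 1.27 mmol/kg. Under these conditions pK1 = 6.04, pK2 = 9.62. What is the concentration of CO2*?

[CO2*] = 0.0395 mmol/kg

α₀ = 1 / (1 + K1/[H⁺] + K1K2/[H⁺]²) = 1 / (1 + 10^+1.49 + 10^-0.60)
   = 1 / (1 + 30.903 + 0.25119) = 1/32.154 = 0.03110
[CO2*] = α₀ × DIC = 0.03110 × 1.27 = 0.0395 mmol/kg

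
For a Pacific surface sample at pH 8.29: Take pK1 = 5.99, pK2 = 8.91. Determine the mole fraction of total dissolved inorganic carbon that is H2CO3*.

α₀ = 0.00403

α₀ = 1 / (1 + K1/[H⁺] + K1K2/[H⁺]²) = 1 / (1 + 10^+2.30 + 10^+1.68)
   = 1 / (1 + 199.53 + 47.863) = 1/248.39 = 0.004026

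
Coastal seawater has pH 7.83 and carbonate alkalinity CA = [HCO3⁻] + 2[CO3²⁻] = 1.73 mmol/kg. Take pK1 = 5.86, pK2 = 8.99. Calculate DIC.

CA = [HCO3⁻] + 2[CO3²⁻] = (α₁ + 2α₂)·DIC
At pH 7.83: [H⁺]/K1 = 10^-1.97 = 0.010715, K2/[H⁺] = 10^-1.16 = 0.069183
α₁ = 1/(1 + 0.010715 + 0.069183) = 1/1.0799 = 0.9260; α₂ = α₁·K2/[H⁺] = 0.06406
α₁ + 2α₂ = 1.0541
DIC = CA / (α₁ + 2α₂) = 1.73 / 1.0541 = 1.64 mmol/kg

DIC = 1.64 mmol/kg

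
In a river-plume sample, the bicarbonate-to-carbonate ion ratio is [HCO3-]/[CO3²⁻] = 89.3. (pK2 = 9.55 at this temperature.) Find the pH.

pH = 7.60

From K2 = [H⁺][CO3²⁻]/[HCO3-]:  pH = pK2 − log₁₀([HCO3-]/[CO3²⁻])
log₁₀(89.3) = +1.951
pH = 9.55 − (+1.951) = 7.60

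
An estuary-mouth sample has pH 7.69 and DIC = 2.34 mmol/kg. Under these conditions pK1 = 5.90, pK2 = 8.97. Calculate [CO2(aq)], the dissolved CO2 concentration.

[CO2*] = 0.0355 mmol/kg

α₀ = 1 / (1 + K1/[H⁺] + K1K2/[H⁺]²) = 1 / (1 + 10^+1.79 + 10^+0.51)
   = 1 / (1 + 61.660 + 3.2359) = 1/65.895 = 0.01518
[CO2*] = α₀ × DIC = 0.01518 × 2.34 = 0.0355 mmol/kg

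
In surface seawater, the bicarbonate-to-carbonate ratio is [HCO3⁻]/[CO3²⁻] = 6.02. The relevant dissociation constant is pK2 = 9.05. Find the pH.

pH = 8.27

From K2 = [H⁺][CO3²⁻]/[HCO3⁻]:  pH = pK2 − log₁₀([HCO3⁻]/[CO3²⁻])
log₁₀(6.02) = +0.780
pH = 9.05 − (+0.780) = 8.27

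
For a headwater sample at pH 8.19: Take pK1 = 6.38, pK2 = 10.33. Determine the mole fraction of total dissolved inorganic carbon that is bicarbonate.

α₁ = 1 / (1 + [H⁺]/K1 + K2/[H⁺]) = 1 / (1 + 10^-1.81 + 10^-2.14)
   = 1 / (1 + 0.015488 + 0.0072444) = 1/1.0227 = 0.9778

α₁ = 0.978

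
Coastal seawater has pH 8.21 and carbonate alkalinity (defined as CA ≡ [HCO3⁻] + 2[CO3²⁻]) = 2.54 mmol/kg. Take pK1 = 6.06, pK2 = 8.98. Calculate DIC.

CA = [HCO3⁻] + 2[CO3²⁻] = (α₁ + 2α₂)·DIC
At pH 8.21: [H⁺]/K1 = 10^-2.15 = 0.0070795, K2/[H⁺] = 10^-0.77 = 0.16982
α₁ = 1/(1 + 0.0070795 + 0.16982) = 1/1.1769 = 0.8497; α₂ = α₁·K2/[H⁺] = 0.1443
α₁ + 2α₂ = 1.1383
DIC = CA / (α₁ + 2α₂) = 2.54 / 1.1383 = 2.23 mmol/kg

DIC = 2.23 mmol/kg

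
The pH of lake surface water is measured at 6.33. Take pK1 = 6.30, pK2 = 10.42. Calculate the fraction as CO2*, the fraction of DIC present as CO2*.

α₀ = 0.483

α₀ = 1 / (1 + K1/[H⁺] + K1K2/[H⁺]²) = 1 / (1 + 10^+0.03 + 10^-4.06)
   = 1 / (1 + 1.0715 + 8.7096×10^-5) = 1/2.0716 = 0.4827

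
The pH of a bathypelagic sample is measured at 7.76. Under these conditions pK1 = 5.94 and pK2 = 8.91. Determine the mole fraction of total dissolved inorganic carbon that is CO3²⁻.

α₂ = 0.0652

α₂ = 1 / (1 + [H⁺]/K2 + [H⁺]²/(K1K2)) = 1 / (1 + 10^+1.15 + 10^-0.67)
   = 1 / (1 + 14.125 + 0.21380) = 1/15.339 = 0.06519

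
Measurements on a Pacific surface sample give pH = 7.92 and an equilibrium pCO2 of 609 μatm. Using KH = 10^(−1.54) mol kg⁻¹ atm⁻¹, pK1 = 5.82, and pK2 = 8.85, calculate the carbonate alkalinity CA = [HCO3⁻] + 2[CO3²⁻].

CA = 2.73 mmol/kg

[CO2*] = KH · pCO2 = 10^(−1.54) × 609×10^-6 = 1.756×10^-5 mol/kg
α₀ = 1/(1 + K1/[H⁺] + K1K2/[H⁺]²) = 1/(1 + 10^+2.10 + 10^+1.17) = 0.007058
DIC = [CO2*]/α₀ = 1.756×10^-5 / 0.007058 = 2.488 mmol/kg
CA = (α₁ + 2α₂)·DIC = (0.8885 + 2×0.1044) × 2.488 = 2.73 mmol/kg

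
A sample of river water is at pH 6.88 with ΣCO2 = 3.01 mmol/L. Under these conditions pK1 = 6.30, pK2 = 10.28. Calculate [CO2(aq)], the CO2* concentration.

α₀ = 1 / (1 + K1/[H⁺] + K1K2/[H⁺]²) = 1 / (1 + 10^+0.58 + 10^-2.82)
   = 1 / (1 + 3.8019 + 0.0015136) = 1/4.8034 = 0.2082
[CO2*] = α₀ × DIC = 0.2082 × 3.01 = 0.627 mmol/L

[CO2*] = 0.627 mmol/L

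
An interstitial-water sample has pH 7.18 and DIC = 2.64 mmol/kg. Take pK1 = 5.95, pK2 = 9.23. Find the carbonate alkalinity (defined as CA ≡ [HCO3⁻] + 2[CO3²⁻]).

CA = 2.52 mmol/kg

CA = [HCO3⁻] + 2[CO3²⁻] = (α₁ + 2α₂)·DIC
At pH 7.18: [H⁺]/K1 = 10^-1.23 = 0.058884, K2/[H⁺] = 10^-2.05 = 0.0089125
α₁ = 1/(1 + 0.058884 + 0.0089125) = 1/1.0678 = 0.9365; α₂ = α₁·K2/[H⁺] = 0.008347
α₁ + 2α₂ = 0.9532
CA = 0.9532 × 2.64 = 2.52 mmol/kg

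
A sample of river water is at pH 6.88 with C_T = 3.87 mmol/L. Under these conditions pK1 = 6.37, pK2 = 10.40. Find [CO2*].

[CO2*] = 0.913 mmol/L

α₀ = 1 / (1 + K1/[H⁺] + K1K2/[H⁺]²) = 1 / (1 + 10^+0.51 + 10^-3.01)
   = 1 / (1 + 3.2359 + 0.00097724) = 1/4.2369 = 0.2360
[CO2*] = α₀ × DIC = 0.2360 × 3.87 = 0.913 mmol/L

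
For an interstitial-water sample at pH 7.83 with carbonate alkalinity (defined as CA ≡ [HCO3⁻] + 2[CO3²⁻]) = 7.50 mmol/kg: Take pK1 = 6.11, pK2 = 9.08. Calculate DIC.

DIC = 7.25 mmol/kg

CA = [HCO3⁻] + 2[CO3²⁻] = (α₁ + 2α₂)·DIC
At pH 7.83: [H⁺]/K1 = 10^-1.72 = 0.019055, K2/[H⁺] = 10^-1.25 = 0.056234
α₁ = 1/(1 + 0.019055 + 0.056234) = 1/1.0753 = 0.9300; α₂ = α₁·K2/[H⁺] = 0.05230
α₁ + 2α₂ = 1.0346
DIC = CA / (α₁ + 2α₂) = 7.50 / 1.0346 = 7.25 mmol/kg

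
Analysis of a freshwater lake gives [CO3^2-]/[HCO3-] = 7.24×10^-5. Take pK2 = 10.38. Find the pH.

pH = 6.24

From K2 = [H⁺][CO3^2-]/[HCO3-]:  pH = pK2 + log₁₀([CO3^2-]/[HCO3-])
log₁₀(7.24×10^-5) = -4.140
pH = 10.38 + (-4.140) = 6.24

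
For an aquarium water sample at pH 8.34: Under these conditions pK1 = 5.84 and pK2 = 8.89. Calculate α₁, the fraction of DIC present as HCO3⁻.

α₁ = 1 / (1 + [H⁺]/K1 + K2/[H⁺]) = 1 / (1 + 10^-2.50 + 10^-0.55)
   = 1 / (1 + 0.0031623 + 0.28184) = 1/1.2850 = 0.7782

α₁ = 0.778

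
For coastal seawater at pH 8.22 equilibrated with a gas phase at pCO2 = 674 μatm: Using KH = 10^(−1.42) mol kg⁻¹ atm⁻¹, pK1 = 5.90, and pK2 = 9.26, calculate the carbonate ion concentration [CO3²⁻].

[CO3²⁻] = 0.488 mmol/kg

[CO2*] = KH · pCO2 = 10^(−1.42) × 674×10^-6 = 2.562×10^-5 mol/kg
α₀ = 1/(1 + K1/[H⁺] + K1K2/[H⁺]²) = 1/(1 + 10^+2.32 + 10^+1.28) = 0.004367
DIC = [CO2*]/α₀ = 2.562×10^-5 / 0.004367 = 5.868 mmol/kg
[CO3²⁻] = α₂·DIC; α₂ = 0.08321, so [CO3²⁻] = 0.08321 × 5.868 = 0.488 mmol/kg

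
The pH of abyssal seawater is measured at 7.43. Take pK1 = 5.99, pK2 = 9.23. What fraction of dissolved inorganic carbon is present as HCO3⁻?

α₁ = 1 / (1 + [H⁺]/K1 + K2/[H⁺]) = 1 / (1 + 10^-1.44 + 10^-1.80)
   = 1 / (1 + 0.036308 + 0.015849) = 1/1.0522 = 0.9504

α₁ = 0.950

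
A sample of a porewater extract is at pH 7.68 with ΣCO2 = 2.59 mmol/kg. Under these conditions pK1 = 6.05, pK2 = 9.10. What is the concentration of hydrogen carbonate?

[HCO3⁻] = 2.44 mmol/kg

α₁ = 1 / (1 + [H⁺]/K1 + K2/[H⁺]) = 1 / (1 + 10^-1.63 + 10^-1.42)
   = 1 / (1 + 0.023442 + 0.038019) = 1/1.0615 = 0.9421
[HCO3⁻] = α₁ × DIC = 0.9421 × 2.59 = 2.44 mmol/kg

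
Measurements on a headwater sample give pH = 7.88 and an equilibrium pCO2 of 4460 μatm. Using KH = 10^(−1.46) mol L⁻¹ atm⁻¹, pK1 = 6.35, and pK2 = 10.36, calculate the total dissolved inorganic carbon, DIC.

DIC = 5.41 mmol/L

[CO2*] = KH · pCO2 = 10^(−1.46) × 4460×10^-6 = 1.546×10^-4 mol/L
α₀ = 1/(1 + K1/[H⁺] + K1K2/[H⁺]²) = 1/(1 + 10^+1.53 + 10^-0.95) = 0.02857
DIC = [CO2*]/α₀ = 1.546×10^-4 / 0.02857 = 5.41 mmol/L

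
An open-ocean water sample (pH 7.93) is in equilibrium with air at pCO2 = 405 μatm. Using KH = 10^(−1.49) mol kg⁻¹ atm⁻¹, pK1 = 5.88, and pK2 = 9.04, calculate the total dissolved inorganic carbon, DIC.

[CO2*] = KH · pCO2 = 10^(−1.49) × 405×10^-6 = 1.311×10^-5 mol/kg
α₀ = 1/(1 + K1/[H⁺] + K1K2/[H⁺]²) = 1/(1 + 10^+2.05 + 10^+0.94) = 0.008203
DIC = [CO2*]/α₀ = 1.311×10^-5 / 0.008203 = 1.60 mmol/kg

DIC = 1.60 mmol/kg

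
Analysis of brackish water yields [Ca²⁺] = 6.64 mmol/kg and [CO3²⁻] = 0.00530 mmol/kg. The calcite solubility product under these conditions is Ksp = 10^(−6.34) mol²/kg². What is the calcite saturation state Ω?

Ω = 0.0770

Ksp = 10^(−6.34) = 4.571×10^-7
Ω = [Ca²⁺][CO3²⁻]/Ksp = (6.64×10^-3)(0.00530×10^-3) / 4.571×10^-7 = 0.0770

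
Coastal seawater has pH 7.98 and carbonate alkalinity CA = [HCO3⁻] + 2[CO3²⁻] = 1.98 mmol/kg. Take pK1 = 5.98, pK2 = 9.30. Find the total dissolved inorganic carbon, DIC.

CA = [HCO3⁻] + 2[CO3²⁻] = (α₁ + 2α₂)·DIC
At pH 7.98: [H⁺]/K1 = 10^-2.00 = 0.010000, K2/[H⁺] = 10^-1.32 = 0.047863
α₁ = 1/(1 + 0.010000 + 0.047863) = 1/1.0579 = 0.9453; α₂ = α₁·K2/[H⁺] = 0.04524
α₁ + 2α₂ = 1.0358
DIC = CA / (α₁ + 2α₂) = 1.98 / 1.0358 = 1.91 mmol/kg

DIC = 1.91 mmol/kg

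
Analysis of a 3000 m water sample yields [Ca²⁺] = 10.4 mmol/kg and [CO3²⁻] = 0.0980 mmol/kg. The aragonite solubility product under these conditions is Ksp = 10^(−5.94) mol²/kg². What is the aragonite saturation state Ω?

Ω = 0.888

Ksp = 10^(−5.94) = 1.148×10^-6
Ω = [Ca²⁺][CO3²⁻]/Ksp = (10.4×10^-3)(0.0980×10^-3) / 1.148×10^-6 = 0.888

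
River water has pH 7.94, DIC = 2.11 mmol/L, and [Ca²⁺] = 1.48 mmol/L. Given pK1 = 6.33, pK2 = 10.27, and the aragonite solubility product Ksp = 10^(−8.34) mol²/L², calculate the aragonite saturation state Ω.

α₂ = 1 / (1 + [H⁺]/K2 + [H⁺]²/(K1K2)) = 1 / (1 + 10^+2.33 + 10^+0.72)
   = 1 / (1 + 213.80 + 5.2481) = 1/220.04 = 0.004545
[CO3²⁻] = α₂ × DIC = 0.004545 × 2.11 = 0.009589 mmol/L = 9.589 μmol/L
Ksp = 10^(−8.34) = 4.571×10^-9
Ω = [Ca²⁺][CO3²⁻]/Ksp = (1.48×10^-3)(9.589×10^-6) / 4.571×10^-9 = 3.10

Ω = 3.10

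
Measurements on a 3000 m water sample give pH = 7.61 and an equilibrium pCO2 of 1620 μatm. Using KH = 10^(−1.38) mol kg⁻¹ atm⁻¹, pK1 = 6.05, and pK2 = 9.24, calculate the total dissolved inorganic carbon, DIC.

[CO2*] = KH · pCO2 = 10^(−1.38) × 1620×10^-6 = 6.753×10^-5 mol/kg
α₀ = 1/(1 + K1/[H⁺] + K1K2/[H⁺]²) = 1/(1 + 10^+1.56 + 10^-0.07) = 0.02621
DIC = [CO2*]/α₀ = 6.753×10^-5 / 0.02621 = 2.58 mmol/kg

DIC = 2.58 mmol/kg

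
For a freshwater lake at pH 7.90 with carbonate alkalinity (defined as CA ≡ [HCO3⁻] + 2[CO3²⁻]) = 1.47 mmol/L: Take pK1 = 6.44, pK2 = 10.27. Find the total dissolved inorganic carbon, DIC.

DIC = 1.51 mmol/L

CA = [HCO3⁻] + 2[CO3²⁻] = (α₁ + 2α₂)·DIC
At pH 7.90: [H⁺]/K1 = 10^-1.46 = 0.034674, K2/[H⁺] = 10^-2.37 = 0.0042658
α₁ = 1/(1 + 0.034674 + 0.0042658) = 1/1.0389 = 0.9625; α₂ = α₁·K2/[H⁺] = 0.004106
α₁ + 2α₂ = 0.9707
DIC = CA / (α₁ + 2α₂) = 1.47 / 0.9707 = 1.51 mmol/L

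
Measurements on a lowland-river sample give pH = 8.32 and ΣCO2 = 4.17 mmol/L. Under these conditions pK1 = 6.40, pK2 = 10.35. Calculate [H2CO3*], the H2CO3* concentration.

α₀ = 1 / (1 + K1/[H⁺] + K1K2/[H⁺]²) = 1 / (1 + 10^+1.92 + 10^-0.11)
   = 1 / (1 + 83.176 + 0.77625) = 1/84.953 = 0.01177
[CO2*] = α₀ × DIC = 0.01177 × 4.17 = 0.0491 mmol/L

[CO2*] = 0.0491 mmol/L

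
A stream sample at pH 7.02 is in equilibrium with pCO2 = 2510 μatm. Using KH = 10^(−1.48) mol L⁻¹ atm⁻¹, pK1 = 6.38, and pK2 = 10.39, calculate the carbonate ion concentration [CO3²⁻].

[CO2*] = KH · pCO2 = 10^(−1.48) × 2510×10^-6 = 8.311×10^-5 mol/L
α₀ = 1/(1 + K1/[H⁺] + K1K2/[H⁺]²) = 1/(1 + 10^+0.64 + 10^-2.73) = 0.1863
DIC = [CO2*]/α₀ = 8.311×10^-5 / 0.1863 = 0.4461 mmol/L
[CO3²⁻] = α₂·DIC; α₂ = 0.0003469, so [CO3²⁻] = 0.0003469 × 0.4461 = 0.000155 mmol/L = 0.155 μmol/L

[CO3²⁻] = 0.155 μmol/L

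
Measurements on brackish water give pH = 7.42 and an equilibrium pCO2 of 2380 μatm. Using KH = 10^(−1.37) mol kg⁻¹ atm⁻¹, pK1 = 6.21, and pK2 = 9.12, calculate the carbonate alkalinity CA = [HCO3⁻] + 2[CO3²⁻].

CA = 1.71 mmol/kg

[CO2*] = KH · pCO2 = 10^(−1.37) × 2380×10^-6 = 1.015×10^-4 mol/kg
α₀ = 1/(1 + K1/[H⁺] + K1K2/[H⁺]²) = 1/(1 + 10^+1.21 + 10^-0.49) = 0.05701
DIC = [CO2*]/α₀ = 1.015×10^-4 / 0.05701 = 1.781 mmol/kg
CA = (α₁ + 2α₂)·DIC = (0.9245 + 2×0.01845) × 1.781 = 1.71 mmol/kg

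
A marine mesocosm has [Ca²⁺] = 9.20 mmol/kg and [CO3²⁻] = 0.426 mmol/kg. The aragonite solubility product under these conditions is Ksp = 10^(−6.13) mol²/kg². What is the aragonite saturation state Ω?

Ω = 5.29

Ksp = 10^(−6.13) = 7.413×10^-7
Ω = [Ca²⁺][CO3²⁻]/Ksp = (9.20×10^-3)(0.426×10^-3) / 7.413×10^-7 = 5.29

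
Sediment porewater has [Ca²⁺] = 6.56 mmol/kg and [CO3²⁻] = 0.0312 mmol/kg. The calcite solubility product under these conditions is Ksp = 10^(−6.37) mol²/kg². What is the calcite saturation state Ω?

Ω = 0.480

Ksp = 10^(−6.37) = 4.266×10^-7
Ω = [Ca²⁺][CO3²⁻]/Ksp = (6.56×10^-3)(0.0312×10^-3) / 4.266×10^-7 = 0.480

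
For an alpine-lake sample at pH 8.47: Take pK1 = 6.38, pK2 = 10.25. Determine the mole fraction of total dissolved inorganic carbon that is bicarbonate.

α₁ = 1 / (1 + [H⁺]/K1 + K2/[H⁺]) = 1 / (1 + 10^-2.09 + 10^-1.78)
   = 1 / (1 + 0.0081283 + 0.016596) = 1/1.0247 = 0.9759

α₁ = 0.976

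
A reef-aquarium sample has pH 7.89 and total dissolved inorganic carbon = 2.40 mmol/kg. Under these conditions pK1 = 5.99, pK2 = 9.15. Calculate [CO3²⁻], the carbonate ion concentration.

[CO3²⁻] = 0.124 mmol/kg

α₂ = 1 / (1 + [H⁺]/K2 + [H⁺]²/(K1K2)) = 1 / (1 + 10^+1.26 + 10^-0.64)
   = 1 / (1 + 18.197 + 0.22909) = 1/19.426 = 0.05148
[CO3²⁻] = α₂ × DIC = 0.05148 × 2.40 = 0.124 mmol/kg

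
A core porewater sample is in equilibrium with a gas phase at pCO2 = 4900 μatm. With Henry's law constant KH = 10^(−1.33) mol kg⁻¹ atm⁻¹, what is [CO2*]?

KH = 10^(−1.33) = 4.677×10^-2 mol kg⁻¹ atm⁻¹
[CO2*] = KH · pCO2 = 4.677×10^-2 × 4900×10^-6 atm = 2.29×10^-4 mol/kg

[CO2*] = 229 μmol/kg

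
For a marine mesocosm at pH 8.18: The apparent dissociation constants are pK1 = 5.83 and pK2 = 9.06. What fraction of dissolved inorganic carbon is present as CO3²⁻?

α₂ = 0.116

α₂ = 1 / (1 + [H⁺]/K2 + [H⁺]²/(K1K2)) = 1 / (1 + 10^+0.88 + 10^-1.47)
   = 1 / (1 + 7.5858 + 0.033884) = 1/8.6197 = 0.1160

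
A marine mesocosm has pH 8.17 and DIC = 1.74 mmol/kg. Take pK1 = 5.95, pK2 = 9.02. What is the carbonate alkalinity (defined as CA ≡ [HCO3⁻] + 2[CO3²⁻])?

CA = [HCO3⁻] + 2[CO3²⁻] = (α₁ + 2α₂)·DIC
At pH 8.17: [H⁺]/K1 = 10^-2.22 = 0.0060256, K2/[H⁺] = 10^-0.85 = 0.14125
α₁ = 1/(1 + 0.0060256 + 0.14125) = 1/1.1473 = 0.8716; α₂ = α₁·K2/[H⁺] = 0.1231
α₁ + 2α₂ = 1.1179
CA = 1.1179 × 1.74 = 1.95 mmol/kg

CA = 1.95 mmol/kg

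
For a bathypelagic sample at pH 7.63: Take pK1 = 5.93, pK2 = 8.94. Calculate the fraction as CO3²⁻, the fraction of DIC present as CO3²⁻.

α₂ = 1 / (1 + [H⁺]/K2 + [H⁺]²/(K1K2)) = 1 / (1 + 10^+1.31 + 10^-0.39)
   = 1 / (1 + 20.417 + 0.40738) = 1/21.825 = 0.04582

α₂ = 0.0458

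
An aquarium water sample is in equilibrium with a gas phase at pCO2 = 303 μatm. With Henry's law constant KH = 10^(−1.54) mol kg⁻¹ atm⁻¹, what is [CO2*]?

KH = 10^(−1.54) = 2.884×10^-2 mol kg⁻¹ atm⁻¹
[CO2*] = KH · pCO2 = 2.884×10^-2 × 303×10^-6 atm = 8.74×10^-6 mol/kg

[CO2*] = 8.74 μmol/kg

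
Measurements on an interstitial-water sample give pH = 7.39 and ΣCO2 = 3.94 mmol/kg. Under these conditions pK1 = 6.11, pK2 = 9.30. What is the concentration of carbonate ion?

α₂ = 1 / (1 + [H⁺]/K2 + [H⁺]²/(K1K2)) = 1 / (1 + 10^+1.91 + 10^+0.63)
   = 1 / (1 + 81.283 + 4.2658) = 1/86.549 = 0.01155
[CO3²⁻] = α₂ × DIC = 0.01155 × 3.94 = 0.0455 mmol/kg

[CO3²⁻] = 0.0455 mmol/kg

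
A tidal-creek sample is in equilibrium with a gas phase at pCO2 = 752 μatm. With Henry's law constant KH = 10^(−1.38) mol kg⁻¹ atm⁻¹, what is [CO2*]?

KH = 10^(−1.38) = 4.169×10^-2 mol kg⁻¹ atm⁻¹
[CO2*] = KH · pCO2 = 4.169×10^-2 × 752×10^-6 atm = 3.13×10^-5 mol/kg

[CO2*] = 31.3 μmol/kg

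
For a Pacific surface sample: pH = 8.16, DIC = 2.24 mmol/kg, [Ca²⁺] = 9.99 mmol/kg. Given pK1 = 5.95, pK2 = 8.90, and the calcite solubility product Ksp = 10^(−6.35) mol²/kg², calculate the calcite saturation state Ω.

α₂ = 1 / (1 + [H⁺]/K2 + [H⁺]²/(K1K2)) = 1 / (1 + 10^+0.74 + 10^-1.47)
   = 1 / (1 + 5.4954 + 0.033884) = 1/6.5293 = 0.1532
[CO3²⁻] = α₂ × DIC = 0.1532 × 2.24 = 0.3431 mmol/kg
Ksp = 10^(−6.35) = 4.467×10^-7
Ω = [Ca²⁺][CO3²⁻]/Ksp = (9.99×10^-3)(3.431×10^-4) / 4.467×10^-7 = 7.67

Ω = 7.67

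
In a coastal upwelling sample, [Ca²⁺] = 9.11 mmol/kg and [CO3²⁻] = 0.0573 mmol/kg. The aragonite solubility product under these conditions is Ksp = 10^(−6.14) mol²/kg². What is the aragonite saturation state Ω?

Ksp = 10^(−6.14) = 7.244×10^-7
Ω = [Ca²⁺][CO3²⁻]/Ksp = (9.11×10^-3)(0.0573×10^-3) / 7.244×10^-7 = 0.721

Ω = 0.721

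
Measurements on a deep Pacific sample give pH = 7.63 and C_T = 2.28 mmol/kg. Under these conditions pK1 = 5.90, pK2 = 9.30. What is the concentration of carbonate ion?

[CO3²⁻] = 0.0469 mmol/kg

α₂ = 1 / (1 + [H⁺]/K2 + [H⁺]²/(K1K2)) = 1 / (1 + 10^+1.67 + 10^-0.06)
   = 1 / (1 + 46.774 + 0.87096) = 1/48.644 = 0.02056
[CO3²⁻] = α₂ × DIC = 0.02056 × 2.28 = 0.0469 mmol/kg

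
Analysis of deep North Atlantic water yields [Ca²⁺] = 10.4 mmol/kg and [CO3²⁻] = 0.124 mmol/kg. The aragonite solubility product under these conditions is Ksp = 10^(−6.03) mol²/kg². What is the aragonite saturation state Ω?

Ksp = 10^(−6.03) = 9.333×10^-7
Ω = [Ca²⁺][CO3²⁻]/Ksp = (10.4×10^-3)(0.124×10^-3) / 9.333×10^-7 = 1.38

Ω = 1.38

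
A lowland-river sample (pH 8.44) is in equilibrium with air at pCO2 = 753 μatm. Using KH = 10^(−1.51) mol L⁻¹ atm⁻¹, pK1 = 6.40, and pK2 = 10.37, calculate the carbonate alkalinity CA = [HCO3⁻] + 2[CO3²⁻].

CA = 2.61 mmol/L

[CO2*] = KH · pCO2 = 10^(−1.51) × 753×10^-6 = 2.327×10^-5 mol/L
α₀ = 1/(1 + K1/[H⁺] + K1K2/[H⁺]²) = 1/(1 + 10^+2.04 + 10^+0.11) = 0.008934
DIC = [CO2*]/α₀ = 2.327×10^-5 / 0.008934 = 2.605 mmol/L
CA = (α₁ + 2α₂)·DIC = (0.9796 + 2×0.01151) × 2.605 = 2.61 mmol/L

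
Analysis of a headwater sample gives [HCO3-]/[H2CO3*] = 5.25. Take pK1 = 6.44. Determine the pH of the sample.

From K1 = [H⁺][HCO3-]/[H2CO3*]:  pH = pK1 + log₁₀([HCO3-]/[H2CO3*])
log₁₀(5.25) = +0.720
pH = 6.44 + (+0.720) = 7.16

pH = 7.16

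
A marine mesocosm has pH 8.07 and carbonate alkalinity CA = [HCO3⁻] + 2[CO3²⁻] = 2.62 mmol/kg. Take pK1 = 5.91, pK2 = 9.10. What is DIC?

CA = [HCO3⁻] + 2[CO3²⁻] = (α₁ + 2α₂)·DIC
At pH 8.07: [H⁺]/K1 = 10^-2.16 = 0.0069183, K2/[H⁺] = 10^-1.03 = 0.093325
α₁ = 1/(1 + 0.0069183 + 0.093325) = 1/1.1002 = 0.9089; α₂ = α₁·K2/[H⁺] = 0.08482
α₁ + 2α₂ = 1.0785
DIC = CA / (α₁ + 2α₂) = 2.62 / 1.0785 = 2.43 mmol/kg

DIC = 2.43 mmol/kg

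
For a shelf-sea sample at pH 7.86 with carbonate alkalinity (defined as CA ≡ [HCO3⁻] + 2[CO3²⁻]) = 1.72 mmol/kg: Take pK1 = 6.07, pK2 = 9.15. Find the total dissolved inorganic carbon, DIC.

CA = [HCO3⁻] + 2[CO3²⁻] = (α₁ + 2α₂)·DIC
At pH 7.86: [H⁺]/K1 = 10^-1.79 = 0.016218, K2/[H⁺] = 10^-1.29 = 0.051286
α₁ = 1/(1 + 0.016218 + 0.051286) = 1/1.0675 = 0.9368; α₂ = α₁·K2/[H⁺] = 0.04804
α₁ + 2α₂ = 1.0329
DIC = CA / (α₁ + 2α₂) = 1.72 / 1.0329 = 1.67 mmol/kg

DIC = 1.67 mmol/kg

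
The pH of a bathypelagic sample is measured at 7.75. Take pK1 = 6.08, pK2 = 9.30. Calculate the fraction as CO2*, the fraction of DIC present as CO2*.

α₀ = 1 / (1 + K1/[H⁺] + K1K2/[H⁺]²) = 1 / (1 + 10^+1.67 + 10^+0.12)
   = 1 / (1 + 46.774 + 1.3183) = 1/49.092 = 0.02037

α₀ = 0.0204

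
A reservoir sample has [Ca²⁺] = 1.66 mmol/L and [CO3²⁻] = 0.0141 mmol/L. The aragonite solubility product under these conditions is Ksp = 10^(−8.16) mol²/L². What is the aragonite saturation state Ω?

Ω = 3.38

Ksp = 10^(−8.16) = 6.918×10^-9
Ω = [Ca²⁺][CO3²⁻]/Ksp = (1.66×10^-3)(0.0141×10^-3) / 6.918×10^-9 = 3.38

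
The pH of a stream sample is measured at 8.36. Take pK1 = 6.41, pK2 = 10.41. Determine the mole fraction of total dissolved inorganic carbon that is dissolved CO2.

α₀ = 1 / (1 + K1/[H⁺] + K1K2/[H⁺]²) = 1 / (1 + 10^+1.95 + 10^-0.10)
   = 1 / (1 + 89.125 + 0.79433) = 1/90.919 = 0.01100

α₀ = 0.0110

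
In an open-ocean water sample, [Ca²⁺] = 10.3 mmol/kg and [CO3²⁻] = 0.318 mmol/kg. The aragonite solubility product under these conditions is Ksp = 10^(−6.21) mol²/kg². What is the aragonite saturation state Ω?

Ksp = 10^(−6.21) = 6.166×10^-7
Ω = [Ca²⁺][CO3²⁻]/Ksp = (10.3×10^-3)(0.318×10^-3) / 6.166×10^-7 = 5.31

Ω = 5.31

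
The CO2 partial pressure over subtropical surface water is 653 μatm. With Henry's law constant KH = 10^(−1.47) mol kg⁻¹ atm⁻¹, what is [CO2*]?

KH = 10^(−1.47) = 3.388×10^-2 mol kg⁻¹ atm⁻¹
[CO2*] = KH · pCO2 = 3.388×10^-2 × 653×10^-6 atm = 2.21×10^-5 mol/kg

[CO2*] = 22.1 μmol/kg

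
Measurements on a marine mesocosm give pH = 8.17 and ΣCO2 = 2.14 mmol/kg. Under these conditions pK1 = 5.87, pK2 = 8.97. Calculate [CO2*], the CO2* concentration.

α₀ = 1 / (1 + K1/[H⁺] + K1K2/[H⁺]²) = 1 / (1 + 10^+2.30 + 10^+1.50)
   = 1 / (1 + 199.53 + 31.623) = 1/232.15 = 0.004308
[CO2*] = α₀ × DIC = 0.004308 × 2.14 = 0.00922 mmol/kg = 9.22 μmol/kg

[CO2*] = 9.22 μmol/kg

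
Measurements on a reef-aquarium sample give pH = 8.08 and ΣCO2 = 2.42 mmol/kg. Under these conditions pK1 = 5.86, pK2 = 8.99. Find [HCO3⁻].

[HCO3⁻] = 2.14 mmol/kg

α₁ = 1 / (1 + [H⁺]/K1 + K2/[H⁺]) = 1 / (1 + 10^-2.22 + 10^-0.91)
   = 1 / (1 + 0.0060256 + 0.12303) = 1/1.1291 = 0.8857
[HCO3⁻] = α₁ × DIC = 0.8857 × 2.42 = 2.14 mmol/kg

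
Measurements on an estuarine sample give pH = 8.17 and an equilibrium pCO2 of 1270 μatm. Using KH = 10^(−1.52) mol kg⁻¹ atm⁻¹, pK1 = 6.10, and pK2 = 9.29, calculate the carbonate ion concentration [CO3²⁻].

[CO3²⁻] = 0.342 mmol/kg

[CO2*] = KH · pCO2 = 10^(−1.52) × 1270×10^-6 = 3.835×10^-5 mol/kg
α₀ = 1/(1 + K1/[H⁺] + K1K2/[H⁺]²) = 1/(1 + 10^+2.07 + 10^+0.95) = 0.007849
DIC = [CO2*]/α₀ = 3.835×10^-5 / 0.007849 = 4.886 mmol/kg
[CO3²⁻] = α₂·DIC; α₂ = 0.06996, so [CO3²⁻] = 0.06996 × 4.886 = 0.342 mmol/kg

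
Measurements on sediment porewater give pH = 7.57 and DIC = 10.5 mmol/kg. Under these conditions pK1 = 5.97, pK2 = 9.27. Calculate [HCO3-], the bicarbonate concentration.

[HCO3⁻] = 10.0 mmol/kg

α₁ = 1 / (1 + [H⁺]/K1 + K2/[H⁺]) = 1 / (1 + 10^-1.60 + 10^-1.70)
   = 1 / (1 + 0.025119 + 0.019953) = 1/1.0451 = 0.9569
[HCO3⁻] = α₁ × DIC = 0.9569 × 10.5 = 10.0 mmol/kg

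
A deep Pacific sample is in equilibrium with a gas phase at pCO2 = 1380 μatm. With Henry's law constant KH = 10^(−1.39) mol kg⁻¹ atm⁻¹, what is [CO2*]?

KH = 10^(−1.39) = 4.074×10^-2 mol kg⁻¹ atm⁻¹
[CO2*] = KH · pCO2 = 4.074×10^-2 × 1380×10^-6 atm = 5.62×10^-5 mol/kg

[CO2*] = 56.2 μmol/kg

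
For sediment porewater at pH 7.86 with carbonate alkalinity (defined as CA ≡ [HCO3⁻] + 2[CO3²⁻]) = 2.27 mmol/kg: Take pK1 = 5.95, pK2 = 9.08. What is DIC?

DIC = 2.17 mmol/kg

CA = [HCO3⁻] + 2[CO3²⁻] = (α₁ + 2α₂)·DIC
At pH 7.86: [H⁺]/K1 = 10^-1.91 = 0.012303, K2/[H⁺] = 10^-1.22 = 0.060256
α₁ = 1/(1 + 0.012303 + 0.060256) = 1/1.0726 = 0.9323; α₂ = α₁·K2/[H⁺] = 0.05618
α₁ + 2α₂ = 1.0447
DIC = CA / (α₁ + 2α₂) = 2.27 / 1.0447 = 2.17 mmol/kg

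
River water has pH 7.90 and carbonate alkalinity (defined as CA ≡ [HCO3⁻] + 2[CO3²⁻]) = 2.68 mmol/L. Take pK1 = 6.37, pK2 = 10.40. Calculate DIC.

DIC = 2.75 mmol/L

CA = [HCO3⁻] + 2[CO3²⁻] = (α₁ + 2α₂)·DIC
At pH 7.90: [H⁺]/K1 = 10^-1.53 = 0.029512, K2/[H⁺] = 10^-2.50 = 0.0031623
α₁ = 1/(1 + 0.029512 + 0.0031623) = 1/1.0327 = 0.9684; α₂ = α₁·K2/[H⁺] = 0.003062
α₁ + 2α₂ = 0.9745
DIC = CA / (α₁ + 2α₂) = 2.68 / 0.9745 = 2.75 mmol/L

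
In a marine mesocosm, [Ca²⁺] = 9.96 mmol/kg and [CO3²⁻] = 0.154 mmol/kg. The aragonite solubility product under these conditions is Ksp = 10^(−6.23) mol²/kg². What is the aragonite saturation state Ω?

Ω = 2.60

Ksp = 10^(−6.23) = 5.888×10^-7
Ω = [Ca²⁺][CO3²⁻]/Ksp = (9.96×10^-3)(0.154×10^-3) / 5.888×10^-7 = 2.60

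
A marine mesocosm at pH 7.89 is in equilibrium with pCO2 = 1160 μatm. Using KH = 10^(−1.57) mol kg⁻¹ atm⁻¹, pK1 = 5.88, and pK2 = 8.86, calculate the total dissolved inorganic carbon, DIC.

[CO2*] = KH · pCO2 = 10^(−1.57) × 1160×10^-6 = 3.122×10^-5 mol/kg
α₀ = 1/(1 + K1/[H⁺] + K1K2/[H⁺]²) = 1/(1 + 10^+2.01 + 10^+1.04) = 0.008749
DIC = [CO2*]/α₀ = 3.122×10^-5 / 0.008749 = 3.57 mmol/kg

DIC = 3.57 mmol/kg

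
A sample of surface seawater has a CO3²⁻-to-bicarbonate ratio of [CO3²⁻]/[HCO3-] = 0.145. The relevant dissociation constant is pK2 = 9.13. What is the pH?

pH = 8.29

From K2 = [H⁺][CO3²⁻]/[HCO3-]:  pH = pK2 + log₁₀([CO3²⁻]/[HCO3-])
log₁₀(0.145) = -0.839
pH = 9.13 + (-0.839) = 8.29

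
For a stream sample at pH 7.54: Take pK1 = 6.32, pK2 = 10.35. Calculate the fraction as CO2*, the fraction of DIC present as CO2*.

α₀ = 1 / (1 + K1/[H⁺] + K1K2/[H⁺]²) = 1 / (1 + 10^+1.22 + 10^-1.59)
   = 1 / (1 + 16.596 + 0.025704) = 1/17.622 = 0.05675

α₀ = 0.0567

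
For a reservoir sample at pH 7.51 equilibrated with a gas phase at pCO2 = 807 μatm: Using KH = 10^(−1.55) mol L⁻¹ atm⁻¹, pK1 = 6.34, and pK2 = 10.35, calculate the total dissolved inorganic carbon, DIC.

DIC = 0.360 mmol/L

[CO2*] = KH · pCO2 = 10^(−1.55) × 807×10^-6 = 2.274×10^-5 mol/L
α₀ = 1/(1 + K1/[H⁺] + K1K2/[H⁺]²) = 1/(1 + 10^+1.17 + 10^-1.67) = 0.06324
DIC = [CO2*]/α₀ = 2.274×10^-5 / 0.06324 = 0.360 mmol/L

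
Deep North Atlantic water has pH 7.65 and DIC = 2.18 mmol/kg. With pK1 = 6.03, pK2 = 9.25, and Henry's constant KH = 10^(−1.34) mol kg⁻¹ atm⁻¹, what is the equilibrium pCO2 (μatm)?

pCO2 = 1090 μatm

α₀ = 1 / (1 + K1/[H⁺] + K1K2/[H⁺]²) = 1 / (1 + 10^+1.62 + 10^+0.02)
   = 1 / (1 + 41.687 + 1.0471) = 1/43.734 = 0.02287
[CO2*] = α₀ × DIC = 0.02287 × 2.18 = 0.04985 mmol/kg
pCO2 = [CO2*]/KH = 4.985×10^-5 / 4.571×10^-2 = 1090 μatm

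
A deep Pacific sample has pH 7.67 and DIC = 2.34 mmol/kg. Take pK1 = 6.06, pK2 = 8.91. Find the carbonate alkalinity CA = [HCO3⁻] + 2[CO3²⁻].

CA = [HCO3⁻] + 2[CO3²⁻] = (α₁ + 2α₂)·DIC
At pH 7.67: [H⁺]/K1 = 10^-1.61 = 0.024547, K2/[H⁺] = 10^-1.24 = 0.057544
α₁ = 1/(1 + 0.024547 + 0.057544) = 1/1.0821 = 0.9241; α₂ = α₁·K2/[H⁺] = 0.05318
α₁ + 2α₂ = 1.0305
CA = 1.0305 × 2.34 = 2.41 mmol/kg

CA = 2.41 mmol/kg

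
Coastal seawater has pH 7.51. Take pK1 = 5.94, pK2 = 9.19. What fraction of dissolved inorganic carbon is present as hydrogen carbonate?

α₁ = 1 / (1 + [H⁺]/K1 + K2/[H⁺]) = 1 / (1 + 10^-1.57 + 10^-1.68)
   = 1 / (1 + 0.026915 + 0.020893) = 1/1.0478 = 0.9544

α₁ = 0.954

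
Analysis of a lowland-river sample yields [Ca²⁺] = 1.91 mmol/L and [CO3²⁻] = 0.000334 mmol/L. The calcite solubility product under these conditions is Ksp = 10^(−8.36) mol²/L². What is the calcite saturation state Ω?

Ω = 0.146

Ksp = 10^(−8.36) = 4.365×10^-9
Ω = [Ca²⁺][CO3²⁻]/Ksp = (1.91×10^-3)(0.000334×10^-3) / 4.365×10^-9 = 0.146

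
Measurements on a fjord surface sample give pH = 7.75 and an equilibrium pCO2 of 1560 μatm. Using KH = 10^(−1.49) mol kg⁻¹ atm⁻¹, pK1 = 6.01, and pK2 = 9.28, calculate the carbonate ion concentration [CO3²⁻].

[CO3²⁻] = 0.0819 mmol/kg

[CO2*] = KH · pCO2 = 10^(−1.49) × 1560×10^-6 = 5.048×10^-5 mol/kg
α₀ = 1/(1 + K1/[H⁺] + K1K2/[H⁺]²) = 1/(1 + 10^+1.74 + 10^+0.21) = 0.01737
DIC = [CO2*]/α₀ = 5.048×10^-5 / 0.01737 = 2.906 mmol/kg
[CO3²⁻] = α₂·DIC; α₂ = 0.02817, so [CO3²⁻] = 0.02817 × 2.906 = 0.0819 mmol/kg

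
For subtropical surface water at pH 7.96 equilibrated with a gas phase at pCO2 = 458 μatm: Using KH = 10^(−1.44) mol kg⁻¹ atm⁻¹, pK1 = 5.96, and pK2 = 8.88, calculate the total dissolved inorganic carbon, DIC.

DIC = 1.88 mmol/kg

[CO2*] = KH · pCO2 = 10^(−1.44) × 458×10^-6 = 1.663×10^-5 mol/kg
α₀ = 1/(1 + K1/[H⁺] + K1K2/[H⁺]²) = 1/(1 + 10^+2.00 + 10^+1.08) = 0.008848
DIC = [CO2*]/α₀ = 1.663×10^-5 / 0.008848 = 1.88 mmol/kg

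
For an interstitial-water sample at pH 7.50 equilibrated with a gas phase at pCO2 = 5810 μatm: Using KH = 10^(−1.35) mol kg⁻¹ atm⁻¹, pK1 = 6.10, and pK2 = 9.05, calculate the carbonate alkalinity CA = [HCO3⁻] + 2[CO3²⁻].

[CO2*] = KH · pCO2 = 10^(−1.35) × 5810×10^-6 = 2.595×10^-4 mol/kg
α₀ = 1/(1 + K1/[H⁺] + K1K2/[H⁺]²) = 1/(1 + 10^+1.40 + 10^-0.15) = 0.03728
DIC = [CO2*]/α₀ = 2.595×10^-4 / 0.03728 = 6.962 mmol/kg
CA = (α₁ + 2α₂)·DIC = (0.9363 + 2×0.02639) × 6.962 = 6.89 mmol/kg

CA = 6.89 mmol/kg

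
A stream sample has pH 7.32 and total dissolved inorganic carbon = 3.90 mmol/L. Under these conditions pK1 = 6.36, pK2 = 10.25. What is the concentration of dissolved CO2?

[CO2*] = 0.385 mmol/L

α₀ = 1 / (1 + K1/[H⁺] + K1K2/[H⁺]²) = 1 / (1 + 10^+0.96 + 10^-1.97)
   = 1 / (1 + 9.1201 + 0.010715) = 1/10.131 = 0.09871
[CO2*] = α₀ × DIC = 0.09871 × 3.90 = 0.385 mmol/L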